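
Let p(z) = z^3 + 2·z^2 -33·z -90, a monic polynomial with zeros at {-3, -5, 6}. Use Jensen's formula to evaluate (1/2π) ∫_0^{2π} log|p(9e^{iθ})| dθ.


Zeros: -5, -3, 6; r = 9.
Inside |z| < r: -5, -3, 6. Outside (|z| ≥ r): ∅.
p(0) = -90, so log|p(0)| = log(90) = 4.4998.
Apply Jensen: I(r) = log|p(0)| + Σ_k log(r/|z_k|), summed over zeros inside |z| < r.
  log(r/|z_k|) for z_k = -3: log(9/3) = 1.0986
  log(r/|z_k|) for z_k = -5: log(9/5) = 0.5878
  log(r/|z_k|) for z_k = 6: log(9/6) = 0.4055
Sum over inside zeros: 2.0919.
I(r) = log|p(0)| + (inside sum) = 4.4998 + 2.0919 = 6.5917.
Closed form (all zeros inside, monic): I(r) = n·log(r) = 3·log(9) = 6.5917. ✓

I(r) ≈ 6.5917.


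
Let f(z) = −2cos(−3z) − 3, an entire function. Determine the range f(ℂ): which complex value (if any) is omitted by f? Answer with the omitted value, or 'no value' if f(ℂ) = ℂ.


Little Picard bounds the complement of f(ℂ) to at most one point.
cos is entire and surjective onto ℂ: for every w ∈ ℂ, cos(ζ) = w has a solution ζ ∈ ℂ (e.g., via the complex inverse arccos). With ζ = −3z this gives z = ζ/(-3). Then -2·cos(−3z) takes every value in -2·ℂ = ℂ, and adding -3 is a bijection of ℂ. So f is surjective and omits no value. (Note: only on the real line is cos bounded by [−1, 1].)

Omitted value: no value.


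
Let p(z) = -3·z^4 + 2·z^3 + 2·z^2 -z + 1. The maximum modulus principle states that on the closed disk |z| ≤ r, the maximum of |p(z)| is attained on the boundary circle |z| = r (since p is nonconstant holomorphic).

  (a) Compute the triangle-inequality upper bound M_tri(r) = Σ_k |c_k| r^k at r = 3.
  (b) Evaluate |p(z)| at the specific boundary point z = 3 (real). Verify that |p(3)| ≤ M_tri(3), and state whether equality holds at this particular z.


Coefficients: c_0 = 1, c_1 = -1, c_2 = 2, c_3 = 2, c_4 = -3. Radius r = 3.
Part (a). Triangle bound: M_tri(r) = Σ_k |c_k| r^k
  = |1|·3^0 + |-1|·3^1 + |2|·3^2 + |2|·3^3 + |-3|·3^4
  = 1 + 3 + 18 + 54 + 243 = 319.
This bounds M(r) := max_{|z|=r} |p(z)| from above; equality holds iff all terms c_k z^k can be made to align in phase at a single z on |z|=r.
Part (b). At z = 3 (real, on the circle |z| = r):
  p(3) = (1)·3^0 + (-1)·3^1 + (2)·3^2 + (2)·3^3 + (-3)·3^4 = -173.
  |p(3)| = 173.
Check: |p(3)| = 173 ≤ 319 = M_tri(3). ✓ Equality does not hold at z = 3 (the coefficients have mixed signs, so the terms do not all align in phase there).

M_tri(3) = 319; |p(3)| = 173; equality at z=3: no.


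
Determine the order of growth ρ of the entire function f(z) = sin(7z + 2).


sin(w) is a linear combination of e^{iw} and e^{−iw} (or e^w, e^{−w} in the hyperbolic case), so |sin(w)| ≤ e^{|w|}. With w = 7z + 2, |w| ≤ 7|z| + 2 = 7r + 2 on |z| = r, giving M(r) ≤ e^{7r + 2}, so ρ ≤ 1. On a suitable ray (z = it for sin/cos; z = t for sinh/cosh, t real → ∞), |sin(7z + 2)| grows like e^{7|t|}/2, so ρ ≥ 1. Hence ρ = 1.
Therefore ρ = 1.

Order ρ = 1.


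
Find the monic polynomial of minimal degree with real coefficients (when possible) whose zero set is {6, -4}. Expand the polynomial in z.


The polynomial is p(z) = ∏_{α ∈ S} (z − α), where S = {6, -4}.
Expanding the product yields: p(z) = z^2 -2·z -24.
The resulting polynomial has degree 2 and real coefficients as required.

p(z) = z^2 -2·z -24.


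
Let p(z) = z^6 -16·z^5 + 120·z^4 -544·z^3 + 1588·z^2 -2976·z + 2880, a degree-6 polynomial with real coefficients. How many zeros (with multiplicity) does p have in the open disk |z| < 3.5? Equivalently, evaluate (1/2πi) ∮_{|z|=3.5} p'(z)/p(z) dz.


The zeros of p are: 4, (3 + 3i), (3 - 3i), (1 + 3i), (1 - 3i), 4.
Their magnitudes are: 4, 4.243, 4.243, 3.162, 3.162, 4.
Zeros with |z| < R = 3.5: (1 + 3i), (1 - 3i).
Count = 2.
By the argument principle, (1/2πi) ∮_{|z|=R} p'(z)/p(z) dz equals exactly this count.

Number of zeros inside |z| < 3.5: 2.


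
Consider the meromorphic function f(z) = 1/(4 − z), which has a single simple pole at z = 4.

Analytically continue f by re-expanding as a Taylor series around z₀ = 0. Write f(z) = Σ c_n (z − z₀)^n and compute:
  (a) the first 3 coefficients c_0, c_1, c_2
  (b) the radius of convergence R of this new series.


Let w = z − z₀, so z = z₀ + w.
Then 4 − z = 4 − (z₀ + w) = (4 − z₀) − w = 4 − w.
f(z) = 1/(4 − w) = (1/(4)) · 1/(1 − w/(4)) = Σ_{n≥0} w^n / (4)^(n+1).
So c_n = 1/(4)^(n+1):
  c_0 = 1/(4)^1 = 1/4.
  c_1 = 1/(4)^2 = 1/16.
  c_2 = 1/(4)^3 = 1/64.
The series is valid for |w/d| < 1, i.e. |z − z₀| < |d|.
Radius of convergence: R = |4 − z₀| = |4| = 4 (distance from z₀ to the singularity z = 4).

c_0 = 1/4, c_1 = 1/16, c_2 = 1/64; R = 4.


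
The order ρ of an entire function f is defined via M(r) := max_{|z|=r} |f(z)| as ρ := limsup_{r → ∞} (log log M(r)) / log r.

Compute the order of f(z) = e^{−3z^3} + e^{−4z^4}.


Each summand is entire of order 3 and 4 respectively (as in the single-exponential case). The order of a sum is at most the max of the orders, so ρ ≤ 4. For the lower bound: on |z|=r choose arg z so that -4z^4 is real positive; then |e^{-4z^4}| = e^{4r^4} while |e^{-3z^3}| ≤ e^{3r^3} = o(e^{4r^4}). So |f| ≥ e^{4r^4}(1 − o(1)) and ρ ≥ 4. Hence ρ = max(3, 4) = 4.
Therefore ρ = 4.

Order ρ = 4.


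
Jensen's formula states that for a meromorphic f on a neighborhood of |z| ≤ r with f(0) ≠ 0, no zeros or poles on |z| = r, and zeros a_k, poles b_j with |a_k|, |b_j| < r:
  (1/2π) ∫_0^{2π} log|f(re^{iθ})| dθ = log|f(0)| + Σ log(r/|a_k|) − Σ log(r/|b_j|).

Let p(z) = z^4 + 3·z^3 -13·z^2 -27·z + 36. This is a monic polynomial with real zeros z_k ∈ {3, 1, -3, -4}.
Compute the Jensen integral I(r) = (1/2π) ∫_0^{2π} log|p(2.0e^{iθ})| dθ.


Zeros: -4, -3, 1, 3; r = 2.0.
Inside |z| < r: 1. Outside (|z| ≥ r): -4, -3, 3.
p(0) = 36, so log|p(0)| = log(36) = 3.5835.
Apply Jensen: I(r) = log|p(0)| + Σ_k log(r/|z_k|), summed over zeros inside |z| < r.
  log(r/|z_k|) for z_k = 1: log(2.0/1) = 0.6931
  Outside zeros (-4, -3, 3) contribute nothing to the Jensen sum.
Sum over inside zeros: 0.6931.
I(r) = log|p(0)| + (inside sum) = 3.5835 + 0.6931 = 4.2767.
Note: since some zeros are outside |z| ≤ r, the simplified n·log(r) form does NOT apply — only the inside zeros contribute.

I(r) ≈ 4.2767.


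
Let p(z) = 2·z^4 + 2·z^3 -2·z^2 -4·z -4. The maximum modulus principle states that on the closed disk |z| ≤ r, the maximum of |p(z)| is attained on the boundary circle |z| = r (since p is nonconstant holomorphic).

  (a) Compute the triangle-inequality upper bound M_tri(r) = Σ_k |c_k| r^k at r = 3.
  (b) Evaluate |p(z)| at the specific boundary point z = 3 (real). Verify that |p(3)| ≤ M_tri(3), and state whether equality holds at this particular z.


Coefficients: c_0 = -4, c_1 = -4, c_2 = -2, c_3 = 2, c_4 = 2. Radius r = 3.
Part (a). Triangle bound: M_tri(r) = Σ_k |c_k| r^k
  = |-4|·3^0 + |-4|·3^1 + |-2|·3^2 + |2|·3^3 + |2|·3^4
  = 4 + 12 + 18 + 54 + 162 = 250.
This bounds M(r) := max_{|z|=r} |p(z)| from above; equality holds iff all terms c_k z^k can be made to align in phase at a single z on |z|=r.
Part (b). At z = 3 (real, on the circle |z| = r):
  p(3) = (-4)·3^0 + (-4)·3^1 + (-2)·3^2 + (2)·3^3 + (2)·3^4 = 182.
  |p(3)| = 182.
Check: |p(3)| = 182 ≤ 250 = M_tri(3). ✓ Equality does not hold at z = 3 (the coefficients have mixed signs, so the terms do not all align in phase there).

M_tri(3) = 250; |p(3)| = 182; equality at z=3: no.


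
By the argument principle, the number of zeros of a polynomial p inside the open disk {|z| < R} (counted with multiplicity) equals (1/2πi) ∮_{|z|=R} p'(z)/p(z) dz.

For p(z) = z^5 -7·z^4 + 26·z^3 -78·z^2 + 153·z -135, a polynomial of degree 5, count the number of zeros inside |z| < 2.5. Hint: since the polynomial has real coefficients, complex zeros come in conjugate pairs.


The zeros of p are: (2 + 1i), (2 - 1i), 3, (0 + 3i), (0 - 3i).
Their magnitudes are: 2.236, 2.236, 3, 3, 3.
Zeros with |z| < R = 2.5: (2 + 1i), (2 - 1i).
Count = 2.
By the argument principle, (1/2πi) ∮_{|z|=R} p'(z)/p(z) dz equals exactly this count.

Number of zeros inside |z| < 2.5: 2.


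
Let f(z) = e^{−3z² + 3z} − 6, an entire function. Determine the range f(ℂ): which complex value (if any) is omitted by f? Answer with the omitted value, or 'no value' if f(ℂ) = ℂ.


Little Picard bounds the complement of f(ℂ) to at most one point.
The exponent g(z) = −3z² + 3z is a nonconstant polynomial, hence surjective onto ℂ. So e^{g(z)} takes every value in {e^w : w ∈ ℂ} = ℂ ∖ {0}. Adding -6 shifts the range to ℂ ∖ {-6}. f omits exactly -6.

Omitted value: -6.


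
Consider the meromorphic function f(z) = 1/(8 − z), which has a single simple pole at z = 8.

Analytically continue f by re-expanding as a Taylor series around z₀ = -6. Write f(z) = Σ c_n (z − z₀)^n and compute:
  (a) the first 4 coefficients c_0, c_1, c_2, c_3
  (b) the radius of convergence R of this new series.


Let w = z − z₀, so z = z₀ + w.
Then 8 − z = 8 − (z₀ + w) = (8 − z₀) − w = 14 − w.
f(z) = 1/(14 − w) = (1/(14)) · 1/(1 − w/(14)) = Σ_{n≥0} w^n / (14)^(n+1).
So c_n = 1/(14)^(n+1):
  c_0 = 1/(14)^1 = 1/14.
  c_1 = 1/(14)^2 = 1/196.
  c_2 = 1/(14)^3 = 1/2744.
  c_3 = 1/(14)^4 = 1/38416.
The series is valid for |w/d| < 1, i.e. |z − z₀| < |d|.
Radius of convergence: R = |8 − z₀| = |14| = 14 (distance from z₀ to the singularity z = 8).

c_0 = 1/14, c_1 = 1/196, c_2 = 1/2744, c_3 = 1/38416; R = 14.


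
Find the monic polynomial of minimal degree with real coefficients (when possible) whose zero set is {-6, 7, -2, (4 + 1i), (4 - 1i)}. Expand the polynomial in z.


The polynomial is p(z) = ∏_{α ∈ S} (z − α), where S = {-6, 7, -2, (4 + 1i), (4 - 1i)}.
Expanding the product yields: p(z) = z^5 -7·z^4 -35·z^3 + 285·z^2 -76·z -1428.
Note conjugate pairs combine to real quadratics: (z − (4+1i))(z − (4−1i)) = z² − 8z + 17.
The resulting polynomial has degree 5 and real coefficients as required.

p(z) = z^5 -7·z^4 -35·z^3 + 285·z^2 -76·z -1428.


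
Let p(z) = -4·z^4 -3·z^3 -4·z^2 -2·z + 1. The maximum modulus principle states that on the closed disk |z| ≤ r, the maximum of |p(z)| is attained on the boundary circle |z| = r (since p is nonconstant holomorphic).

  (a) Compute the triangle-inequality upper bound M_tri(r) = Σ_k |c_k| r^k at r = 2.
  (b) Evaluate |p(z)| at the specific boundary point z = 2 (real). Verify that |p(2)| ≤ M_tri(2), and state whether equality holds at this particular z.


Coefficients: c_0 = 1, c_1 = -2, c_2 = -4, c_3 = -3, c_4 = -4. Radius r = 2.
Part (a). Triangle bound: M_tri(r) = Σ_k |c_k| r^k
  = |1|·2^0 + |-2|·2^1 + |-4|·2^2 + |-3|·2^3 + |-4|·2^4
  = 1 + 4 + 16 + 24 + 64 = 109.
This bounds M(r) := max_{|z|=r} |p(z)| from above; equality holds iff all terms c_k z^k can be made to align in phase at a single z on |z|=r.
Part (b). At z = 2 (real, on the circle |z| = r):
  p(2) = (1)·2^0 + (-2)·2^1 + (-4)·2^2 + (-3)·2^3 + (-4)·2^4 = -107.
  |p(2)| = 107.
Check: |p(2)| = 107 ≤ 109 = M_tri(2). ✓ Equality does not hold at z = 2 (the coefficients have mixed signs, so the terms do not all align in phase there).

M_tri(2) = 109; |p(2)| = 107; equality at z=2: no.


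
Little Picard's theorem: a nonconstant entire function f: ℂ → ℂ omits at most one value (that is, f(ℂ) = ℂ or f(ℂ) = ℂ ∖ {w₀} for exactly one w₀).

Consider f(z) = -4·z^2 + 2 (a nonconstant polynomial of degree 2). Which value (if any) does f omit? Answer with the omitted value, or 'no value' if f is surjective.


Little Picard bounds the complement of f(ℂ) to at most one point.
For every w ∈ ℂ, the equation p(z) − w = 0 is a nonconstant polynomial in z and hence has at least one root by the fundamental theorem of algebra. So p is surjective onto ℂ, omitting no value.

Omitted value: no value.


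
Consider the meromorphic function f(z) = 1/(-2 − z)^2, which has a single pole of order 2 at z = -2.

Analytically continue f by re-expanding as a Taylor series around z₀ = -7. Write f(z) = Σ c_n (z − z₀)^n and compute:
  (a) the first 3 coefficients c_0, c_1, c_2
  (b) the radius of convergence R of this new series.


Let w = z − z₀, so z = z₀ + w.
Then -2 − z = -2 − (z₀ + w) = (-2 − z₀) − w = 5 − w.
f(z) = 1/(5 − w)^2 = (1/(5)^2) · (1 − w/(5))^{−2}.
By the binomial series (1−u)^{−2} = Σ_{n≥0} C(n+1, 1) u^n for |u|<1, with u = w/(5):
  c_n = C(n+1, 1) / (5)^(n+2).
  c_0 = 1/(5)^2 = 1/25.
  c_1 = 2/(5)^3 = 2/125.
  c_2 = 3/(5)^4 = 3/625.
The series is valid for |w/d| < 1, i.e. |z − z₀| < |d|.
Radius of convergence: R = |-2 − z₀| = |5| = 5 (distance from z₀ to the singularity z = -2).

c_0 = 1/25, c_1 = 2/125, c_2 = 3/625; R = 5.


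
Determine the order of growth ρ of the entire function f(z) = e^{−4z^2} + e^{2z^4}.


Each summand is entire of order 2 and 4 respectively (as in the single-exponential case). The order of a sum is at most the max of the orders, so ρ ≤ 4. For the lower bound: on |z|=r choose arg z so that 2z^4 is real positive; then |e^{2z^4}| = e^{2r^4} while |e^{-4z^2}| ≤ e^{4r^2} = o(e^{2r^4}). So |f| ≥ e^{2r^4}(1 − o(1)) and ρ ≥ 4. Hence ρ = max(2, 4) = 4.
Therefore ρ = 4.

Order ρ = 4.


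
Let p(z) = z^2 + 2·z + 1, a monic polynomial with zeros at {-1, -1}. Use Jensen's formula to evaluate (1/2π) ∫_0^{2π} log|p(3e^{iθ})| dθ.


Zeros: -1, -1; r = 3.
Inside |z| < r: -1, -1. Outside (|z| ≥ r): ∅.
p(0) = 1, so log|p(0)| = log(1) = 0.0000.
Apply Jensen: I(r) = log|p(0)| + Σ_k log(r/|z_k|), summed over zeros inside |z| < r.
  log(r/|z_k|) for z_k = -1: log(3/1) = 1.0986
  log(r/|z_k|) for z_k = -1: log(3/1) = 1.0986
Sum over inside zeros: 2.1972.
I(r) = log|p(0)| + (inside sum) = 0.0000 + 2.1972 = 2.1972.
Closed form (all zeros inside, monic): I(r) = n·log(r) = 2·log(3) = 2.1972. ✓

I(r) ≈ 2.1972.


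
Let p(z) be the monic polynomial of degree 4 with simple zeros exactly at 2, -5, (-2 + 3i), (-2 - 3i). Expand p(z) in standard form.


The polynomial is p(z) = ∏_{α ∈ S} (z − α), where S = {2, -5, (-2 + 3i), (-2 - 3i)}.
Expanding the product yields: p(z) = z^4 + 7·z^3 + 15·z^2 -z -130.
Note conjugate pairs combine to real quadratics: (z − (-2+3i))(z − (-2−3i)) = z² + 4z + 13.
The resulting polynomial has degree 4 and real coefficients as required.

p(z) = z^4 + 7·z^3 + 15·z^2 -z -130.


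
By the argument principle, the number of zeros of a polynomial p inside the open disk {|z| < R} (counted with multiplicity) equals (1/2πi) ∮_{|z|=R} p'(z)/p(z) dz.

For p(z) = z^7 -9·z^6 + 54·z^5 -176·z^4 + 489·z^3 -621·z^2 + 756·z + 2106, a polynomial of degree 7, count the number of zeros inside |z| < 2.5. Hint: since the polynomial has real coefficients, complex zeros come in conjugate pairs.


The zeros of p are: (2 + 3i), (2 - 3i), (3 + 3i), (3 - 3i), (0 + 3i), (0 - 3i), -1.
Their magnitudes are: 3.606, 3.606, 4.243, 4.243, 3, 3, 1.
Zeros with |z| < R = 2.5: -1.
Count = 1.
By the argument principle, (1/2πi) ∮_{|z|=R} p'(z)/p(z) dz equals exactly this count.

Number of zeros inside |z| < 2.5: 1.


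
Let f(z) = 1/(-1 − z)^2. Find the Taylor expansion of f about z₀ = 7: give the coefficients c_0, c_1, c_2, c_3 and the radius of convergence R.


Let w = z − z₀, so z = z₀ + w.
Then -1 − z = -1 − (z₀ + w) = (-1 − z₀) − w = -8 − w.
f(z) = 1/(-8 − w)^2 = (1/(-8)^2) · (1 − w/(-8))^{−2}.
By the binomial series (1−u)^{−2} = Σ_{n≥0} C(n+1, 1) u^n for |u|<1, with u = w/(-8):
  c_n = C(n+1, 1) / (-8)^(n+2).
  c_0 = 1/(-8)^2 = 1/64.
  c_1 = 2/(-8)^3 = -1/256.
  c_2 = 3/(-8)^4 = 3/4096.
  c_3 = 4/(-8)^5 = -1/8192.
The series is valid for |w/d| < 1, i.e. |z − z₀| < |d|.
Radius of convergence: R = |-1 − z₀| = |-8| = 8 (distance from z₀ to the singularity z = -1).

c_0 = 1/64, c_1 = -1/256, c_2 = 3/4096, c_3 = -1/8192; R = 8.


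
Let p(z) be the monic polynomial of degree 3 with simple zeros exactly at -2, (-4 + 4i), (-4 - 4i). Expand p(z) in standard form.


The polynomial is p(z) = ∏_{α ∈ S} (z − α), where S = {-2, (-4 + 4i), (-4 - 4i)}.
Expanding the product yields: p(z) = z^3 + 10·z^2 + 48·z + 64.
Note conjugate pairs combine to real quadratics: (z − (-4+4i))(z − (-4−4i)) = z² + 8z + 32.
The resulting polynomial has degree 3 and real coefficients as required.

p(z) = z^3 + 10·z^2 + 48·z + 64.


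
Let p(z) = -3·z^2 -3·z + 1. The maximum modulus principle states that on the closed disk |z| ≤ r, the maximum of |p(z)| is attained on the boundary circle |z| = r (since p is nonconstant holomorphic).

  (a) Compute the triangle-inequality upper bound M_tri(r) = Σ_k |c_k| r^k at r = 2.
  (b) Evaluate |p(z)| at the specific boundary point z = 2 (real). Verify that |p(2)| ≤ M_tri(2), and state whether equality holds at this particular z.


Coefficients: c_0 = 1, c_1 = -3, c_2 = -3. Radius r = 2.
Part (a). Triangle bound: M_tri(r) = Σ_k |c_k| r^k
  = |1|·2^0 + |-3|·2^1 + |-3|·2^2
  = 1 + 6 + 12 = 19.
This bounds M(r) := max_{|z|=r} |p(z)| from above; equality holds iff all terms c_k z^k can be made to align in phase at a single z on |z|=r.
Part (b). At z = 2 (real, on the circle |z| = r):
  p(2) = (1)·2^0 + (-3)·2^1 + (-3)·2^2 = -17.
  |p(2)| = 17.
Check: |p(2)| = 17 ≤ 19 = M_tri(2). ✓ Equality does not hold at z = 2 (the coefficients have mixed signs, so the terms do not all align in phase there).

M_tri(2) = 19; |p(2)| = 17; equality at z=2: no.


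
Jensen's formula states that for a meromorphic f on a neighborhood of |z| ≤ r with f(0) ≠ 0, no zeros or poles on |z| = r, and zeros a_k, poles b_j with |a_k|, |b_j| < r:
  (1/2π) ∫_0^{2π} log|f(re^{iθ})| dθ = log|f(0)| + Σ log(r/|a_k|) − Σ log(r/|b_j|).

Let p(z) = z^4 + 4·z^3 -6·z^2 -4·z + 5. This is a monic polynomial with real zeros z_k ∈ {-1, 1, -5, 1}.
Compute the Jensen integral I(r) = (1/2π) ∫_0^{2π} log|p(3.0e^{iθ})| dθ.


Zeros: -5, -1, 1, 1; r = 3.0.
Inside |z| < r: -1, 1, 1. Outside (|z| ≥ r): -5.
p(0) = 5, so log|p(0)| = log(5) = 1.6094.
Apply Jensen: I(r) = log|p(0)| + Σ_k log(r/|z_k|), summed over zeros inside |z| < r.
  log(r/|z_k|) for z_k = -1: log(3.0/1) = 1.0986
  log(r/|z_k|) for z_k = 1: log(3.0/1) = 1.0986
  log(r/|z_k|) for z_k = 1: log(3.0/1) = 1.0986
  Outside zeros (-5) contribute nothing to the Jensen sum.
Sum over inside zeros: 3.2958.
I(r) = log|p(0)| + (inside sum) = 1.6094 + 3.2958 = 4.9053.
Note: since some zeros are outside |z| ≤ r, the simplified n·log(r) form does NOT apply — only the inside zeros contribute.

I(r) ≈ 4.9053.


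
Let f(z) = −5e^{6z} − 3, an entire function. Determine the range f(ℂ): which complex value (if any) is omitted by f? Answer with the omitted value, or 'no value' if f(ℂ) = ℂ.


Little Picard bounds the complement of f(ℂ) to at most one point.
e^{6z} is never zero on ℂ, so -5·e^{6z} takes every value in ℂ ∖ {0}. Adding -3 shifts the range to ℂ ∖ {-3}. Thus f omits exactly the value -3.

Omitted value: -3.


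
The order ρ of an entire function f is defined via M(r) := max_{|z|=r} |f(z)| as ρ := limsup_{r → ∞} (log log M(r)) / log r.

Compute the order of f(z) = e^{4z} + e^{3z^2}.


Each summand is entire of order 1 and 2 respectively (as in the single-exponential case). The order of a sum is at most the max of the orders, so ρ ≤ 2. For the lower bound: on |z|=r choose arg z so that 3z^2 is real positive; then |e^{3z^2}| = e^{3r^2} while |e^{4z}| ≤ e^{4r^1} = o(e^{3r^2}). So |f| ≥ e^{3r^2}(1 − o(1)) and ρ ≥ 2. Hence ρ = max(1, 2) = 2.
Therefore ρ = 2.

Order ρ = 2.


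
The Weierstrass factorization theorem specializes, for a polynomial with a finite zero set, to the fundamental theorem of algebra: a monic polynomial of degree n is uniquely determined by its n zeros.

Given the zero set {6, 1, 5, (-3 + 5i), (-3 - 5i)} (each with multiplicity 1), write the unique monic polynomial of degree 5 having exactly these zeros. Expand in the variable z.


The polynomial is p(z) = ∏_{α ∈ S} (z − α), where S = {6, 1, 5, (-3 + 5i), (-3 - 5i)}.
Expanding the product yields: p(z) = z^5 -6·z^4 + 3·z^3 -192·z^2 + 1214·z -1020.
Note conjugate pairs combine to real quadratics: (z − (-3+5i))(z − (-3−5i)) = z² + 6z + 34.
The resulting polynomial has degree 5 and real coefficients as required.

p(z) = z^5 -6·z^4 + 3·z^3 -192·z^2 + 1214·z -1020.


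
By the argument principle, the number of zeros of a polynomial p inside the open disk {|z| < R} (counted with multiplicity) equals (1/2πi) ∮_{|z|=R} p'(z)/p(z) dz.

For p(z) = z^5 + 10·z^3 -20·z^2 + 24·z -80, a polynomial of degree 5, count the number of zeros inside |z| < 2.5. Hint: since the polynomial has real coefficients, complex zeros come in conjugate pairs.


The zeros of p are: (0 + 2i), (0 - 2i), 2, (-1 + 3i), (-1 - 3i).
Their magnitudes are: 2, 2, 2, 3.162, 3.162.
Zeros with |z| < R = 2.5: (0 + 2i), (0 - 2i), 2.
Count = 3.
By the argument principle, (1/2πi) ∮_{|z|=R} p'(z)/p(z) dz equals exactly this count.

Number of zeros inside |z| < 2.5: 3.


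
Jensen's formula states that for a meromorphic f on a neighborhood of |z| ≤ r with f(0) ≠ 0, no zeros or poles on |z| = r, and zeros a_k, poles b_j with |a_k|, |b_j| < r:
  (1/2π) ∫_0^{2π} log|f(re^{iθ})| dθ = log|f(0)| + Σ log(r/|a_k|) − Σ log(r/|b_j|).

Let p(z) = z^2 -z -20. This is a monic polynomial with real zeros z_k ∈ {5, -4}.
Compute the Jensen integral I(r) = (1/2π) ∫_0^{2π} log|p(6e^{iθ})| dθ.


Zeros: -4, 5; r = 6.
Inside |z| < r: -4, 5. Outside (|z| ≥ r): ∅.
p(0) = -20, so log|p(0)| = log(20) = 2.9957.
Apply Jensen: I(r) = log|p(0)| + Σ_k log(r/|z_k|), summed over zeros inside |z| < r.
  log(r/|z_k|) for z_k = 5: log(6/5) = 0.1823
  log(r/|z_k|) for z_k = -4: log(6/4) = 0.4055
Sum over inside zeros: 0.5878.
I(r) = log|p(0)| + (inside sum) = 2.9957 + 0.5878 = 3.5835.
Closed form (all zeros inside, monic): I(r) = n·log(r) = 2·log(6) = 3.5835. ✓

I(r) ≈ 3.5835.


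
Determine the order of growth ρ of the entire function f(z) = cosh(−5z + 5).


cosh(w) is a linear combination of e^{iw} and e^{−iw} (or e^w, e^{−w} in the hyperbolic case), so |cosh(w)| ≤ e^{|w|}. With w = −5z + 5, |w| ≤ 5|z| + 5 = 5r + 5 on |z| = r, giving M(r) ≤ e^{5r + 5}, so ρ ≤ 1. On a suitable ray (z = it for sin/cos; z = t for sinh/cosh, t real → ∞), |cosh(−5z + 5)| grows like e^{5|t|}/2, so ρ ≥ 1. Hence ρ = 1.
Therefore ρ = 1.

Order ρ = 1.


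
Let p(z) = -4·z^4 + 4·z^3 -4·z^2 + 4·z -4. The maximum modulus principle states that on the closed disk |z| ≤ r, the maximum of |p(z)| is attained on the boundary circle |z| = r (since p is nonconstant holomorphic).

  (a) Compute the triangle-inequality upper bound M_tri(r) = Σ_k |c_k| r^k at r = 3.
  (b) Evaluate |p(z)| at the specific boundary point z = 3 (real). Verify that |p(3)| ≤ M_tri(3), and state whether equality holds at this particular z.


Coefficients: c_0 = -4, c_1 = 4, c_2 = -4, c_3 = 4, c_4 = -4. Radius r = 3.
Part (a). Triangle bound: M_tri(r) = Σ_k |c_k| r^k
  = |-4|·3^0 + |4|·3^1 + |-4|·3^2 + |4|·3^3 + |-4|·3^4
  = 4 + 12 + 36 + 108 + 324 = 484.
This bounds M(r) := max_{|z|=r} |p(z)| from above; equality holds iff all terms c_k z^k can be made to align in phase at a single z on |z|=r.
Part (b). At z = 3 (real, on the circle |z| = r):
  p(3) = (-4)·3^0 + (4)·3^1 + (-4)·3^2 + (4)·3^3 + (-4)·3^4 = -244.
  |p(3)| = 244.
Check: |p(3)| = 244 ≤ 484 = M_tri(3). ✓ Equality does not hold at z = 3 (the coefficients have mixed signs, so the terms do not all align in phase there).

M_tri(3) = 484; |p(3)| = 244; equality at z=3: no.


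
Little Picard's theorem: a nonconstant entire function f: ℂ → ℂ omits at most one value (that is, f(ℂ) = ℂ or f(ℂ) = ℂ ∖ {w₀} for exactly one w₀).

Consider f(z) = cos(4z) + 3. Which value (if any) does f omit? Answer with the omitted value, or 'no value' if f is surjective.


Little Picard bounds the complement of f(ℂ) to at most one point.
cos is entire and surjective onto ℂ: for every w ∈ ℂ, cos(ζ) = w has a solution ζ ∈ ℂ (e.g., via the complex inverse arccos). With ζ = 4z this gives z = ζ/(4). Then 1·cos(4z) takes every value in 1·ℂ = ℂ, and adding 3 is a bijection of ℂ. So f is surjective and omits no value. (Note: only on the real line is cos bounded by [−1, 1].)

Omitted value: no value.


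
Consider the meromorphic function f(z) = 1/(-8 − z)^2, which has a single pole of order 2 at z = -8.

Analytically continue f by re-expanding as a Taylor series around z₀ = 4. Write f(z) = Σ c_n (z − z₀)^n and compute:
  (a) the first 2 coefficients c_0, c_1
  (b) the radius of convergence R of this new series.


Let w = z − z₀, so z = z₀ + w.
Then -8 − z = -8 − (z₀ + w) = (-8 − z₀) − w = -12 − w.
f(z) = 1/(-12 − w)^2 = (1/(-12)^2) · (1 − w/(-12))^{−2}.
By the binomial series (1−u)^{−2} = Σ_{n≥0} C(n+1, 1) u^n for |u|<1, with u = w/(-12):
  c_n = C(n+1, 1) / (-12)^(n+2).
  c_0 = 1/(-12)^2 = 1/144.
  c_1 = 2/(-12)^3 = -1/864.
The series is valid for |w/d| < 1, i.e. |z − z₀| < |d|.
Radius of convergence: R = |-8 − z₀| = |-12| = 12 (distance from z₀ to the singularity z = -8).

c_0 = 1/144, c_1 = -1/864; R = 12.


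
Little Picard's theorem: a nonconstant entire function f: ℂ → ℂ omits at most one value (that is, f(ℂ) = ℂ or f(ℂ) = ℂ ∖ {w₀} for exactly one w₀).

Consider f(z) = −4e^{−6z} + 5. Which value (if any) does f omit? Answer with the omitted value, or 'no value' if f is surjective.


Little Picard bounds the complement of f(ℂ) to at most one point.
e^{−6z} is never zero on ℂ, so -4·e^{−6z} takes every value in ℂ ∖ {0}. Adding 5 shifts the range to ℂ ∖ {5}. Thus f omits exactly the value 5.

Omitted value: 5.


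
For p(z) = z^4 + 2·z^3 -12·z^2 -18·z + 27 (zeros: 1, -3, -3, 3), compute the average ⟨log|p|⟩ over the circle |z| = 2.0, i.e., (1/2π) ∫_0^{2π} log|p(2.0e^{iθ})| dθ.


Zeros: -3, -3, 1, 3; r = 2.0.
Inside |z| < r: 1. Outside (|z| ≥ r): -3, -3, 3.
p(0) = 27, so log|p(0)| = log(27) = 3.2958.
Apply Jensen: I(r) = log|p(0)| + Σ_k log(r/|z_k|), summed over zeros inside |z| < r.
  log(r/|z_k|) for z_k = 1: log(2.0/1) = 0.6931
  Outside zeros (-3, -3, 3) contribute nothing to the Jensen sum.
Sum over inside zeros: 0.6931.
I(r) = log|p(0)| + (inside sum) = 3.2958 + 0.6931 = 3.9890.
Note: since some zeros are outside |z| ≤ r, the simplified n·log(r) form does NOT apply — only the inside zeros contribute.

I(r) ≈ 3.9890.


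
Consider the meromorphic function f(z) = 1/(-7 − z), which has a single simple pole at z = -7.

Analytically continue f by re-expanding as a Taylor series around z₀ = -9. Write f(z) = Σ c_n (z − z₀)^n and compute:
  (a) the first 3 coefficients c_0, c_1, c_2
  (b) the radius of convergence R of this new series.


Let w = z − z₀, so z = z₀ + w.
Then -7 − z = -7 − (z₀ + w) = (-7 − z₀) − w = 2 − w.
f(z) = 1/(2 − w) = (1/(2)) · 1/(1 − w/(2)) = Σ_{n≥0} w^n / (2)^(n+1).
So c_n = 1/(2)^(n+1):
  c_0 = 1/(2)^1 = 1/2.
  c_1 = 1/(2)^2 = 1/4.
  c_2 = 1/(2)^3 = 1/8.
The series is valid for |w/d| < 1, i.e. |z − z₀| < |d|.
Radius of convergence: R = |-7 − z₀| = |2| = 2 (distance from z₀ to the singularity z = -7).

c_0 = 1/2, c_1 = 1/4, c_2 = 1/8; R = 2.


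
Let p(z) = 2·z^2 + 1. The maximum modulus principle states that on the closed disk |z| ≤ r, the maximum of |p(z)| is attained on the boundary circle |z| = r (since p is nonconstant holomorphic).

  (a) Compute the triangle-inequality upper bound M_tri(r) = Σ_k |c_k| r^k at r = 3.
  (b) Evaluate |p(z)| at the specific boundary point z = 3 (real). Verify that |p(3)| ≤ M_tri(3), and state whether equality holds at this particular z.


Coefficients: c_0 = 1, c_1 = 0, c_2 = 2. Radius r = 3.
Part (a). Triangle bound: M_tri(r) = Σ_k |c_k| r^k
  = |1|·3^0 + |0|·3^1 + |2|·3^2
  = 1 + 0 + 18 = 19.
This bounds M(r) := max_{|z|=r} |p(z)| from above; equality holds iff all terms c_k z^k can be made to align in phase at a single z on |z|=r.
Part (b). At z = 3 (real, on the circle |z| = r):
  p(3) = (1)·3^0 + (0)·3^1 + (2)·3^2 = 19.
  |p(3)| = 19.
Since all nonzero coefficients share the same sign, |p(3)| = 19 = M_tri(3); the triangle bound is attained at z = 3, so in fact M(r) = 19.

M_tri(3) = 19; |p(3)| = 19; equality at z=3: yes.


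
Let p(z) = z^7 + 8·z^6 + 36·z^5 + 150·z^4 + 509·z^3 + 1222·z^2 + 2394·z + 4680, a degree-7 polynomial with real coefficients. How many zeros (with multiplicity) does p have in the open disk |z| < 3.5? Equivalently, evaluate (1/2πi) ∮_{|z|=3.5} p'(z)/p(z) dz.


The zeros of p are: (1 + 3i), (1 - 3i), -4, (0 + 3i), (0 - 3i), (-3 + 2i), (-3 - 2i).
Their magnitudes are: 3.162, 3.162, 4, 3, 3, 3.606, 3.606.
Zeros with |z| < R = 3.5: (1 + 3i), (1 - 3i), (0 + 3i), (0 - 3i).
Count = 4.
By the argument principle, (1/2πi) ∮_{|z|=R} p'(z)/p(z) dz equals exactly this count.

Number of zeros inside |z| < 3.5: 4.


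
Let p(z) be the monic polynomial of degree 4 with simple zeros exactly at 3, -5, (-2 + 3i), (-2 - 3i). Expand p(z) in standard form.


The polynomial is p(z) = ∏_{α ∈ S} (z − α), where S = {3, -5, (-2 + 3i), (-2 - 3i)}.
Expanding the product yields: p(z) = z^4 + 6·z^3 + 6·z^2 -34·z -195.
Note conjugate pairs combine to real quadratics: (z − (-2+3i))(z − (-2−3i)) = z² + 4z + 13.
The resulting polynomial has degree 4 and real coefficients as required.

p(z) = z^4 + 6·z^3 + 6·z^2 -34·z -195.


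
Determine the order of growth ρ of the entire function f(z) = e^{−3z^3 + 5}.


|e^{−3z^3 + 5}| = e^{Re(-3·z^3) + 5} ≤ e^{3|z|^3 + 5} = e^{3r^3 + 5} on |z| = r, so ρ ≤ 3. Choosing z on |z|=r so that -3·z^3 is real positive (always possible by picking arg z appropriately) gives |f(z)| = e^{3r^3 + 5}, matching the bound. The additive constant 5 does not affect log log M(r) ~ 3·log r. Hence ρ = 3.
Therefore ρ = 3.

Order ρ = 3.


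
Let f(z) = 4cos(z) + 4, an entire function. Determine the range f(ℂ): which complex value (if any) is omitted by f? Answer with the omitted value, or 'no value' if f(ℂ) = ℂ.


Little Picard bounds the complement of f(ℂ) to at most one point.
cos is entire and surjective onto ℂ: for every w ∈ ℂ, cos(ζ) = w has a solution ζ ∈ ℂ (e.g., via the complex inverse arccos). With ζ = z this gives z = ζ/(1). Then 4·cos(z) takes every value in 4·ℂ = ℂ, and adding 4 is a bijection of ℂ. So f is surjective and omits no value. (Note: only on the real line is cos bounded by [−1, 1].)

Omitted value: no value.


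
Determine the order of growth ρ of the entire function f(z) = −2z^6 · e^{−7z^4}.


M(r) = max_{|z|=r} |-2|·|z|^6·|e^{−7z^4}| = 2·r^6 · e^{7r^4} (the factors attain their maxima compatibly on |z|=r). Then log M(r) = log 2 + 6·log r + 7r^4, dominated by the last term, so log log M(r) ~ 4·log r. The polynomial factor -2z^6 contributes only a log r term and does not affect the order. ρ = 4.
Therefore ρ = 4.

Order ρ = 4.


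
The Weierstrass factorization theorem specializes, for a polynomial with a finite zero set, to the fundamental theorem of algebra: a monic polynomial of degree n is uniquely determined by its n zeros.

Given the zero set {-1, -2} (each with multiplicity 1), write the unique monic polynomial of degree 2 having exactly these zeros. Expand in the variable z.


The polynomial is p(z) = ∏_{α ∈ S} (z − α), where S = {-1, -2}.
Expanding the product yields: p(z) = z^2 + 3·z + 2.
The resulting polynomial has degree 2 and real coefficients as required.

p(z) = z^2 + 3·z + 2.


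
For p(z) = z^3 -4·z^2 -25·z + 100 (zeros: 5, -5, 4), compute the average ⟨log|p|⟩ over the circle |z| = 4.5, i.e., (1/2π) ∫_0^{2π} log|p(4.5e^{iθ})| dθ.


Zeros: -5, 4, 5; r = 4.5.
Inside |z| < r: 4. Outside (|z| ≥ r): -5, 5.
p(0) = 100, so log|p(0)| = log(100) = 4.6052.
Apply Jensen: I(r) = log|p(0)| + Σ_k log(r/|z_k|), summed over zeros inside |z| < r.
  log(r/|z_k|) for z_k = 4: log(4.5/4) = 0.1178
  Outside zeros (-5, 5) contribute nothing to the Jensen sum.
Sum over inside zeros: 0.1178.
I(r) = log|p(0)| + (inside sum) = 4.6052 + 0.1178 = 4.7230.
Note: since some zeros are outside |z| ≤ r, the simplified n·log(r) form does NOT apply — only the inside zeros contribute.

I(r) ≈ 4.7230.


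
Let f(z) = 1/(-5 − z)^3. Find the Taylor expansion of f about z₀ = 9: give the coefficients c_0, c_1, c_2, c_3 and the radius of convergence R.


Let w = z − z₀, so z = z₀ + w.
Then -5 − z = -5 − (z₀ + w) = (-5 − z₀) − w = -14 − w.
f(z) = 1/(-14 − w)^3 = (1/(-14)^3) · (1 − w/(-14))^{−3}.
By the binomial series (1−u)^{−3} = Σ_{n≥0} C(n+2, 2) u^n for |u|<1, with u = w/(-14):
  c_n = C(n+2, 2) / (-14)^(n+3).
  c_0 = 1/(-14)^3 = -1/2744.
  c_1 = 3/(-14)^4 = 3/38416.
  c_2 = 6/(-14)^5 = -3/268912.
  c_3 = 10/(-14)^6 = 5/3764768.
The series is valid for |w/d| < 1, i.e. |z − z₀| < |d|.
Radius of convergence: R = |-5 − z₀| = |-14| = 14 (distance from z₀ to the singularity z = -5).

c_0 = -1/2744, c_1 = 3/38416, c_2 = -3/268912, c_3 = 5/3764768; R = 14.


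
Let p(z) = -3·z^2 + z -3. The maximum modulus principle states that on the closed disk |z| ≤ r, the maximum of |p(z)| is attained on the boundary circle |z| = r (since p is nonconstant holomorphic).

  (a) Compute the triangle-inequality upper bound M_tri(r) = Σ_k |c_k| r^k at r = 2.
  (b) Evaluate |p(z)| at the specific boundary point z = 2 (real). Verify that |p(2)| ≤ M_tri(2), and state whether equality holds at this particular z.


Coefficients: c_0 = -3, c_1 = 1, c_2 = -3. Radius r = 2.
Part (a). Triangle bound: M_tri(r) = Σ_k |c_k| r^k
  = |-3|·2^0 + |1|·2^1 + |-3|·2^2
  = 3 + 2 + 12 = 17.
This bounds M(r) := max_{|z|=r} |p(z)| from above; equality holds iff all terms c_k z^k can be made to align in phase at a single z on |z|=r.
Part (b). At z = 2 (real, on the circle |z| = r):
  p(2) = (-3)·2^0 + (1)·2^1 + (-3)·2^2 = -13.
  |p(2)| = 13.
Check: |p(2)| = 13 ≤ 17 = M_tri(2). ✓ Equality does not hold at z = 2 (the coefficients have mixed signs, so the terms do not all align in phase there).

M_tri(2) = 17; |p(2)| = 13; equality at z=2: no.


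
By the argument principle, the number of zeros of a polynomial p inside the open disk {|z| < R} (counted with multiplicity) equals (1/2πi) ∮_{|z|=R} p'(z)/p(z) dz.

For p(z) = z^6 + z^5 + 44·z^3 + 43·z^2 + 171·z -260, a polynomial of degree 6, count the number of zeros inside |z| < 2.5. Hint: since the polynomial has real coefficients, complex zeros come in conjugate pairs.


The zeros of p are: (2 + 3i), (2 - 3i), 1, (-1 + 2i), (-1 - 2i), -4.
Their magnitudes are: 3.606, 3.606, 1, 2.236, 2.236, 4.
Zeros with |z| < R = 2.5: 1, (-1 + 2i), (-1 - 2i).
Count = 3.
By the argument principle, (1/2πi) ∮_{|z|=R} p'(z)/p(z) dz equals exactly this count.

Number of zeros inside |z| < 2.5: 3.


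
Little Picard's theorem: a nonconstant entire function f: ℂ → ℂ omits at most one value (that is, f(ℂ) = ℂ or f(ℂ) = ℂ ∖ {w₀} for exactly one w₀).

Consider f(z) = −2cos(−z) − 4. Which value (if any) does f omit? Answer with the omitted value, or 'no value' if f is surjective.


Little Picard bounds the complement of f(ℂ) to at most one point.
cos is entire and surjective onto ℂ: for every w ∈ ℂ, cos(ζ) = w has a solution ζ ∈ ℂ (e.g., via the complex inverse arccos). With ζ = −z this gives z = ζ/(-1). Then -2·cos(−z) takes every value in -2·ℂ = ℂ, and adding -4 is a bijection of ℂ. So f is surjective and omits no value. (Note: only on the real line is cos bounded by [−1, 1].)

Omitted value: no value.


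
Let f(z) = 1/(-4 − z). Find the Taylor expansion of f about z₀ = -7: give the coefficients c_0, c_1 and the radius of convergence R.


Let w = z − z₀, so z = z₀ + w.
Then -4 − z = -4 − (z₀ + w) = (-4 − z₀) − w = 3 − w.
f(z) = 1/(3 − w) = (1/(3)) · 1/(1 − w/(3)) = Σ_{n≥0} w^n / (3)^(n+1).
So c_n = 1/(3)^(n+1):
  c_0 = 1/(3)^1 = 1/3.
  c_1 = 1/(3)^2 = 1/9.
The series is valid for |w/d| < 1, i.e. |z − z₀| < |d|.
Radius of convergence: R = |-4 − z₀| = |3| = 3 (distance from z₀ to the singularity z = -4).

c_0 = 1/3, c_1 = 1/9; R = 3.


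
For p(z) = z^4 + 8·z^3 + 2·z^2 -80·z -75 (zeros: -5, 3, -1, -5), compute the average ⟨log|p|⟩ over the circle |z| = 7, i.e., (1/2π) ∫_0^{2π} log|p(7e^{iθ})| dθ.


Zeros: -5, -5, -1, 3; r = 7.
Inside |z| < r: -5, -5, -1, 3. Outside (|z| ≥ r): ∅.
p(0) = -75, so log|p(0)| = log(75) = 4.3175.
Apply Jensen: I(r) = log|p(0)| + Σ_k log(r/|z_k|), summed over zeros inside |z| < r.
  log(r/|z_k|) for z_k = -5: log(7/5) = 0.3365
  log(r/|z_k|) for z_k = 3: log(7/3) = 0.8473
  log(r/|z_k|) for z_k = -1: log(7/1) = 1.9459
  log(r/|z_k|) for z_k = -5: log(7/5) = 0.3365
Sum over inside zeros: 3.4662.
I(r) = log|p(0)| + (inside sum) = 4.3175 + 3.4662 = 7.7836.
Closed form (all zeros inside, monic): I(r) = n·log(r) = 4·log(7) = 7.7836. ✓

I(r) ≈ 7.7836.


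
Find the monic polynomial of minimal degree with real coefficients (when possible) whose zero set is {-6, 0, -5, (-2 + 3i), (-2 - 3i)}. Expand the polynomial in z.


The polynomial is p(z) = ∏_{α ∈ S} (z − α), where S = {-6, 0, -5, (-2 + 3i), (-2 - 3i)}.
Expanding the product yields: p(z) = z^5 + 15·z^4 + 87·z^3 + 263·z^2 + 390·z.
Note conjugate pairs combine to real quadratics: (z − (-2+3i))(z − (-2−3i)) = z² + 4z + 13.
The resulting polynomial has degree 5 and real coefficients as required.

p(z) = z^5 + 15·z^4 + 87·z^3 + 263·z^2 + 390·z.


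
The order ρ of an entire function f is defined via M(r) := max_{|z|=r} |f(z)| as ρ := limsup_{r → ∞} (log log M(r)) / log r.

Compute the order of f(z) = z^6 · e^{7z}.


M(r) = max_{|z|=r} |1|·|z|^6·|e^{7z}| = 1·r^6 · e^{7r^1} (the factors attain their maxima compatibly on |z|=r). Then log M(r) = log 1 + 6·log r + 7r^1, dominated by the last term, so log log M(r) ~ 1·log r. The polynomial factor 1z^6 contributes only a log r term and does not affect the order. ρ = 1.
Therefore ρ = 1.

Order ρ = 1.


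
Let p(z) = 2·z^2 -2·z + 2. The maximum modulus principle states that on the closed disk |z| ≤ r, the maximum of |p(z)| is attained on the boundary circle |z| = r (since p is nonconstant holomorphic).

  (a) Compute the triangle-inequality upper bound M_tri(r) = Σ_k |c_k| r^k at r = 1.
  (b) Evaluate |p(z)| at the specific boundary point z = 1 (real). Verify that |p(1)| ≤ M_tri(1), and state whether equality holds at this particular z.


Coefficients: c_0 = 2, c_1 = -2, c_2 = 2. Radius r = 1.
Part (a). Triangle bound: M_tri(r) = Σ_k |c_k| r^k
  = |2|·1^0 + |-2|·1^1 + |2|·1^2
  = 2 + 2 + 2 = 6.
This bounds M(r) := max_{|z|=r} |p(z)| from above; equality holds iff all terms c_k z^k can be made to align in phase at a single z on |z|=r.
Part (b). At z = 1 (real, on the circle |z| = r):
  p(1) = (2)·1^0 + (-2)·1^1 + (2)·1^2 = 2.
  |p(1)| = 2.
Check: |p(1)| = 2 ≤ 6 = M_tri(1). ✓ Equality does not hold at z = 1 (the coefficients have mixed signs, so the terms do not all align in phase there).

M_tri(1) = 6; |p(1)| = 2; equality at z=1: no.


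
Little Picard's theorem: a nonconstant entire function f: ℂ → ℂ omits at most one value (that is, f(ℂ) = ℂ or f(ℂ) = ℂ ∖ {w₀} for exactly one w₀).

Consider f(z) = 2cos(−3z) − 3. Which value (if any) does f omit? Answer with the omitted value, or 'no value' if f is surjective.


Little Picard bounds the complement of f(ℂ) to at most one point.
cos is entire and surjective onto ℂ: for every w ∈ ℂ, cos(ζ) = w has a solution ζ ∈ ℂ (e.g., via the complex inverse arccos). With ζ = −3z this gives z = ζ/(-3). Then 2·cos(−3z) takes every value in 2·ℂ = ℂ, and adding -3 is a bijection of ℂ. So f is surjective and omits no value. (Note: only on the real line is cos bounded by [−1, 1].)

Omitted value: no value.
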